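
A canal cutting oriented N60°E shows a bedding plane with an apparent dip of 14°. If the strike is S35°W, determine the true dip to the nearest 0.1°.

β = acute angle between strike S35°W and section N60°E = 25°.
tan δ = tan α / sin β = tan 14° / sin 25° = 0.2493 / 0.4226 = 0.5900
δ = arctan(0.5900) = 30.54°

30.5°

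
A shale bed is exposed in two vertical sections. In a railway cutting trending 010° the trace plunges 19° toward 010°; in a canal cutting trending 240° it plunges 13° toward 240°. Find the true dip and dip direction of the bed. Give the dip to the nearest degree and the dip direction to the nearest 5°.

true dip 34°, dip direction 310°

Each apparent-dip line lies in the plane. As unit vectors (x east, y north, z up), v₁ plunges 19°→010° and v₂ plunges 13°→240°.
Cross product v₁ × v₂ gives the pole to the plane: n ∝ (-0.368, 0.312, 0.706).
True dip = arccos(n_z / |n|) = arccos(0.8256) = 34.3°.
The horizontal component of n points toward azimuth atan2(n_x, n_y) = 310°, the dip direction.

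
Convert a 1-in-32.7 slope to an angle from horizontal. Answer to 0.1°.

1.8°

tan θ = 1/32.7 = 0.0306
θ = arctan(0.0306) = 1.75°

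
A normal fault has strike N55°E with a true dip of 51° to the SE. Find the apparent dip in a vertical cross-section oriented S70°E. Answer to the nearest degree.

Angle between strike (N55°E) and section (S70°E): β = 55°.
tan α = tan 51° × sin 55° = 1.2349 × 0.8192 = 1.0116
α = arctan(1.0116) = 45.33°

45°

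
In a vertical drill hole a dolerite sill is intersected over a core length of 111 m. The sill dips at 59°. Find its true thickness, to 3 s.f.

True thickness t = h · cos(dip) = 111 × cos 59°
t = 111 × 0.5150 = 57.169 m

57.2 m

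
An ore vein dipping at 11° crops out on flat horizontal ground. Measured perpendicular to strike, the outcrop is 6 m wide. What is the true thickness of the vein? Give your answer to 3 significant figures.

1.14 m

True thickness t = w · sin(dip) = 6 × sin 11°
t = 6 × 0.1908 = 1.145 m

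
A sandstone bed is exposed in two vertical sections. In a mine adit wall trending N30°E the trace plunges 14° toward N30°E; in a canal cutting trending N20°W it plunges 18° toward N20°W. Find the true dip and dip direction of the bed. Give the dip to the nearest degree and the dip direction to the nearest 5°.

Represent each trace as a vector plunging at its apparent dip toward its trend (east-north-up frame): v₁ = (0.485, 0.840, -0.242), v₂ = (-0.325, 0.894, -0.309).
n = v₁ × v₂ = (-0.043, 0.229, 0.707) (taken with n_z > 0).
Dip δ = arctan(|n_h|/n_z) = arctan(0.233/0.707) = 18.2°.
Dip direction = azimuth of (n_x, n_y) = atan2(-0.043, 0.229) = 349°.

true dip 18°, dip direction 350°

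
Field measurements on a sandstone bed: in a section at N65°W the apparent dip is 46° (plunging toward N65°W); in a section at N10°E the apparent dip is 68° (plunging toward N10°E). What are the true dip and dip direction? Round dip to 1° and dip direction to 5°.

true dip 68°, dip direction 000°

The two traces are lines in the plane: v₁ = (sin 295°·cos 46°, cos 295°·cos 46°, −sin 46°), v₂ = (sin 10°·cos 68°, cos 10°·cos 68°, −sin 68°).
The plane normal is n = v₁ × v₂ ∝ (0.007, 0.631, 0.251).
tan δ = √(n_x²+n_y²)/n_z = 0.631/0.251, so δ = 68.3°.
Dip direction = azimuth of (n_x, n_y) = atan2(0.007, 0.631) = 1°.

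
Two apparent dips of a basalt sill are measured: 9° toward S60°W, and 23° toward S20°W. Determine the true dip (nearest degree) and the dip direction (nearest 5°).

The two traces are lines in the plane: v₁ = (sin 240°·cos 9°, cos 240°·cos 9°, −sin 9°), v₂ = (sin 200°·cos 23°, cos 200°·cos 23°, −sin 23°).
n = v₁ × v₂ = (0.058, -0.285, 0.584) (taken with n_z > 0).
Dip δ = arctan(|n_h|/n_z) = arctan(0.291/0.584) = 26.5°.
Dip direction = azimuth of (n_x, n_y) = atan2(0.058, -0.285) = 169°.

true dip 26°, dip direction 170°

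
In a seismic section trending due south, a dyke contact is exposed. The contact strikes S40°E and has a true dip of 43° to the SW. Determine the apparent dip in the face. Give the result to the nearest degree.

The section lies 40° from the strike.
tan α = tan 43° × sin 40° = 0.9325 × 0.6428 = 0.5994
apparent dip = arctan 0.5994 = 30.94°

31°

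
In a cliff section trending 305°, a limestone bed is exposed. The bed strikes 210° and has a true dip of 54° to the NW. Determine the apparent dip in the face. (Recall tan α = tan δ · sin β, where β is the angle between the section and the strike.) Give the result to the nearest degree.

54°

The strike is 210° and the section trends 305°; the acute angle between them is β = 85°.
tan(apparent dip) = tan 54° · sin 85° = 1.3711
α = arctan(1.3711) = 53.90°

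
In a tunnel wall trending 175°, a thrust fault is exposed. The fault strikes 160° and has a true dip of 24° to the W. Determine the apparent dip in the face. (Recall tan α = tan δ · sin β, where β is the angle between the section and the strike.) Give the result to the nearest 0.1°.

The strike is 160° and the section trends 175°; the acute angle between them is β = 15°.
tan α = tan 24° × sin 15° = 0.4452 × 0.2588 = 0.1152
α = arctan(0.1152) = 6.57°

6.6°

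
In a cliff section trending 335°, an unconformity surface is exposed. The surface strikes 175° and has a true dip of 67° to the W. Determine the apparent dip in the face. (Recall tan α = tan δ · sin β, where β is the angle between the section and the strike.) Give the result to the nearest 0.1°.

The section lies 20° from the strike.
tan α = tan 67° × sin 20° = 2.3559 × 0.3420 = 0.8057
α = arctan(0.8057) = 38.86°

38.9°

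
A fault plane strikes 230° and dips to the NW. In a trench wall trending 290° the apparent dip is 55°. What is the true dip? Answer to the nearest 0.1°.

The section is 60° from the strike.
tan δ = tan α / sin β = tan 55° / sin 60° = 1.4281 / 0.8660 = 1.6491
δ = arctan(1.6491) = 58.77°

58.8°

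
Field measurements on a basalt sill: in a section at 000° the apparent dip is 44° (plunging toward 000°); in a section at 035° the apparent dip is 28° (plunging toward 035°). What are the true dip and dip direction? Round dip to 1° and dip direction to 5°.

true dip 47°, dip direction 335°

The two traces are lines in the plane: v₁ = (sin 0°·cos 44°, cos 0°·cos 44°, −sin 44°), v₂ = (sin 35°·cos 28°, cos 35°·cos 28°, −sin 28°).
n = v₁ × v₂ = (-0.165, 0.352, 0.364) (taken with n_z > 0).
True dip = arccos(n_z / |n|) = arccos(0.6841) = 46.8°.
The horizontal component of n points toward azimuth atan2(n_x, n_y) = 335°, the dip direction.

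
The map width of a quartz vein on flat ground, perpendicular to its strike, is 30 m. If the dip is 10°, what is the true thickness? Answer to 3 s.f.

True thickness t = w · sin(dip) = 30 × sin 10°
t = 30 × 0.1736 = 5.209 m

5.21 m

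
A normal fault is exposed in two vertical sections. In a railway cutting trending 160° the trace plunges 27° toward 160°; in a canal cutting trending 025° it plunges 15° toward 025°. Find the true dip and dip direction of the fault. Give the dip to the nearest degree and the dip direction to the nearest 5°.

true dip 46°, dip direction 100°

Each apparent-dip line lies in the plane. As unit vectors (x east, y north, z up), v₁ plunges 27°→160° and v₂ plunges 15°→025°.
Cross product v₁ × v₂ gives the pole to the plane: n ∝ (0.614, -0.106, 0.609).
Dip δ = arctan(|n_h|/n_z) = arctan(0.623/0.609) = 45.7°.
Dip direction = atan2(0.614, -0.106) = 100° (azimuth of n's horizontal projection).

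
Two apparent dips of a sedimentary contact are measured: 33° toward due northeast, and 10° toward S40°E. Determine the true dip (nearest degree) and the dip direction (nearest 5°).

The two traces are lines in the plane: v₁ = (sin 45°·cos 33°, cos 45°·cos 33°, −sin 33°), v₂ = (sin 140°·cos 10°, cos 140°·cos 10°, −sin 10°).
The plane normal is n = v₁ × v₂ ∝ (0.514, 0.242, 0.823).
tan δ = √(n_x²+n_y²)/n_z = 0.568/0.823, so δ = 34.6°.
Dip direction = atan2(0.514, 0.242) = 65° (azimuth of n's horizontal projection).

true dip 35°, dip direction 065°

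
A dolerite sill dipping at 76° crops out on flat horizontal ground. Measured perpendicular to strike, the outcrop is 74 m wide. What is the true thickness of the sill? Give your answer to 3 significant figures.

True thickness t = w · sin(dip) = 74 × sin 76°
t = 74 × 0.9703 = 71.802 m

71.8 m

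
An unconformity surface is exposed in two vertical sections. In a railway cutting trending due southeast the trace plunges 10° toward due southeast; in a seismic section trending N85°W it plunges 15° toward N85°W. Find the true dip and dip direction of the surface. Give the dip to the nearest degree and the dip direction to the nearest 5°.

Represent each trace as a vector plunging at its apparent dip toward its trend (east-north-up frame): v₁ = (0.696, -0.696, -0.174), v₂ = (-0.962, 0.084, -0.259).
Cross product v₁ × v₂ gives the pole to the plane: n ∝ (-0.195, -0.347, 0.611).
True dip = arccos(n_z / |n|) = arccos(0.8379) = 33.1°.
Dip direction = azimuth of (n_x, n_y) = atan2(-0.195, -0.347) = 209°.

true dip 33°, dip direction 210°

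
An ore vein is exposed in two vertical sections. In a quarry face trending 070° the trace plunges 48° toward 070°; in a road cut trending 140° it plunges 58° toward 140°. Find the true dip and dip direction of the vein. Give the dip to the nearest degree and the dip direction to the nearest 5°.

true dip 60°, dip direction 120°

The two traces are lines in the plane: v₁ = (sin 70°·cos 48°, cos 70°·cos 48°, −sin 48°), v₂ = (sin 140°·cos 58°, cos 140°·cos 58°, −sin 58°).
Cross product v₁ × v₂ gives the pole to the plane: n ∝ (0.496, -0.280, 0.333).
True dip = arccos(n_z / |n|) = arccos(0.5051) = 59.7°.
Dip direction = atan2(0.496, -0.280) = 119° (azimuth of n's horizontal projection).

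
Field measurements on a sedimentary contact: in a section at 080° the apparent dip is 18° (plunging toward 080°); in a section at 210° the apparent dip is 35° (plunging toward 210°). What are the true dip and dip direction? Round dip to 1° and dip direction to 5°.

true dip 51°, dip direction 155°

Each apparent-dip line lies in the plane. As unit vectors (x east, y north, z up), v₁ plunges 18°→080° and v₂ plunges 35°→210°.
n = v₁ × v₂ = (0.314, -0.664, 0.597) (taken with n_z > 0).
Dip δ = arctan(|n_h|/n_z) = arctan(0.734/0.597) = 50.9°.
The horizontal component of n points toward azimuth atan2(n_x, n_y) = 155°, the dip direction.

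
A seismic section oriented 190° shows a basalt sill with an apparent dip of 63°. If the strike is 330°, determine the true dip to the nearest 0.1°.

The section is 40° from the strike.
tan δ = tan α / sin β = tan 63° / sin 40° = 1.9626 / 0.6428 = 3.0533
true dip = arctan 3.0533 = 71.87°

71.9°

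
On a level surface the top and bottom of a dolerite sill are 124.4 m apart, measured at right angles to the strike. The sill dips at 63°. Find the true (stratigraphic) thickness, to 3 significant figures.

111 m

True thickness t = w · sin(dip) = 124.4 × sin 63°
t = 124.4 × 0.8910 = 110.841 m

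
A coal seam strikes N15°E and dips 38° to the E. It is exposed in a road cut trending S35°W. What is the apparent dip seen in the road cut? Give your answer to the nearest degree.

Angle between strike (N15°E) and section (S35°W): β = 20°.
tan(apparent dip) = tan 38° · sin 20° = 0.2672
apparent dip = arctan 0.2672 = 14.96°

15°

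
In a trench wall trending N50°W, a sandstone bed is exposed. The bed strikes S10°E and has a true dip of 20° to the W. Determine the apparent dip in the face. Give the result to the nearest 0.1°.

13.2°

The section lies 40° from the strike.
tan α = tan 20° × sin 40° = 0.3640 × 0.6428 = 0.2340
α = arctan(0.2340) = 13.17°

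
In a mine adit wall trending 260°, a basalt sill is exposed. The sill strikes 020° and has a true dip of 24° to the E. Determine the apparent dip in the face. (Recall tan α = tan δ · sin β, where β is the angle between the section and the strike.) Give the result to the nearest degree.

21°

Angle between strike (020°) and section (260°): β = 60°.
tan(apparent dip) = tan 24° · sin 60° = 0.3856
α = arctan(0.3856) = 21.09°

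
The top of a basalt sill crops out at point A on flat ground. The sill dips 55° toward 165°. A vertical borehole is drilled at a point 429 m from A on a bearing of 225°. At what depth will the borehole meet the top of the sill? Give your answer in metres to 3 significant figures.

306 m

The hole lies 60° from the dip direction, so the down-dip offset is 429 × cos 60° = 214.50 m.
Depth = down-dip offset × tan(dip) = 214.50 × tan 55° = 214.50 × 1.4281
Depth = 306.34 m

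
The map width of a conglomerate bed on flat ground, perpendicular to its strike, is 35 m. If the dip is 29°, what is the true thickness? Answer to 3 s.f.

17.0 m

True thickness t = w · sin(dip) = 35 × sin 29°
t = 35 × 0.4848 = 16.968 m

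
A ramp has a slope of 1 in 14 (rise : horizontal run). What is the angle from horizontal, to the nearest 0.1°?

tan θ = 1/14 = 0.0714
θ = arctan(0.0714) = 4.09°

4.1°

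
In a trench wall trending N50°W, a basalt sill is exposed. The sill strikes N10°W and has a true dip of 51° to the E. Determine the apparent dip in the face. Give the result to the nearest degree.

38°

The section lies 40° from the strike.
tan α = tan 51° × sin 40° = 1.2349 × 0.6428 = 0.7938
apparent dip = arctan 0.7938 = 38.44°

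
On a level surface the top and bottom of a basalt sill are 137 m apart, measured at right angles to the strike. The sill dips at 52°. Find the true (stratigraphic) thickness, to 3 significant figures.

108 m

True thickness t = w · sin(dip) = 137 × sin 52°
t = 137 × 0.7880 = 107.957 m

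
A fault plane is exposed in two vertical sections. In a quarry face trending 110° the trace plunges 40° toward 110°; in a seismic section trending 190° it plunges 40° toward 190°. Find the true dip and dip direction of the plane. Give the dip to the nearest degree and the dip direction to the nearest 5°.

The two traces are lines in the plane: v₁ = (sin 110°·cos 40°, cos 110°·cos 40°, −sin 40°), v₂ = (sin 190°·cos 40°, cos 190°·cos 40°, −sin 40°).
Cross product v₁ × v₂ gives the pole to the plane: n ∝ (0.317, -0.548, 0.578).
tan δ = √(n_x²+n_y²)/n_z = 0.633/0.578, so δ = 47.6°.
Dip direction = atan2(0.317, -0.548) = 150° (azimuth of n's horizontal projection).

true dip 48°, dip direction 150°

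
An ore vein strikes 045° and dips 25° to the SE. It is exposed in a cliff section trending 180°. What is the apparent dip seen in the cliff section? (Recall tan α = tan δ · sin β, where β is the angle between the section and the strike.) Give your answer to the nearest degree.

Angle between strike (045°) and section (180°): β = 45°.
tan(apparent dip) = tan 25° · sin 45° = 0.3297
α = arctan(0.3297) = 18.25°

18°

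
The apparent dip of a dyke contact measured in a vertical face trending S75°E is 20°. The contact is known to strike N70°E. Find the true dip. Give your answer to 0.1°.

β = acute angle between strike N70°E and section S75°E = 35°.
tan δ = tan α / sin β = tan 20° / sin 35° = 0.3640 / 0.5736 = 0.6346
δ = arctan(0.6346) = 32.40°

32.4°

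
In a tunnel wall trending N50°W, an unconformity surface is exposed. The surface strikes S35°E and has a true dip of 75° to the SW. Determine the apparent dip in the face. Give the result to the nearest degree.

The section lies 15° from the strike.
tan(apparent dip) = tan 75° · sin 15° = 0.9659
α = arctan(0.9659) = 44.01°

44°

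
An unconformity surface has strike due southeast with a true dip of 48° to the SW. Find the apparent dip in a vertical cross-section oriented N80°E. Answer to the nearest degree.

42°

Angle between strike (due southeast) and section (N80°E): β = 55°.
tan α = tan 48° × sin 55° = 1.1106 × 0.8192 = 0.9098
α = arctan(0.9098) = 42.29°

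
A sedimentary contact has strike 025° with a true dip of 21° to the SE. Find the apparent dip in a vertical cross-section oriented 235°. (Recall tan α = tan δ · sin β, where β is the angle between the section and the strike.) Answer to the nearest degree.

The section lies 30° from the strike.
tan α = tan 21° × sin 30° = 0.3839 × 0.5000 = 0.1919
apparent dip = arctan 0.1919 = 10.86°

11°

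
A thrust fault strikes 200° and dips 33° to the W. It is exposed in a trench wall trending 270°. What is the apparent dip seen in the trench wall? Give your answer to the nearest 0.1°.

The strike is 200° and the section trends 270°; the acute angle between them is β = 70°.
tan(apparent dip) = tan 33° · sin 70° = 0.6102
α = arctan(0.6102) = 31.39°

31.4°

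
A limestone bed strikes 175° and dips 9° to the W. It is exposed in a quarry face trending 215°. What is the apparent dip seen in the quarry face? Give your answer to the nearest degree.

6°

The section lies 40° from the strike.
tan α = tan 9° × sin 40° = 0.1584 × 0.6428 = 0.1018
apparent dip = arctan 0.1018 = 5.81°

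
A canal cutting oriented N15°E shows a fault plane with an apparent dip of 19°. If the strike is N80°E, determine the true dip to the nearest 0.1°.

The section is 65° from the strike.
tan(true dip) = tan 19° / sin 65° = 0.3799
δ = arctan(0.3799) = 20.80°

20.8°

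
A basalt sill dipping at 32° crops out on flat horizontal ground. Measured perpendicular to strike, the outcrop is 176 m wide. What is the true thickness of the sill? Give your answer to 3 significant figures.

93.3 m

True thickness t = w · sin(dip) = 176 × sin 32°
t = 176 × 0.5299 = 93.266 m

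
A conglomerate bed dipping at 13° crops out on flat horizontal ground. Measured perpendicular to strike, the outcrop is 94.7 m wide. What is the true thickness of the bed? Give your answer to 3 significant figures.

True thickness t = w · sin(dip) = 94.7 × sin 13°
t = 94.7 × 0.2250 = 21.303 m

21.3 m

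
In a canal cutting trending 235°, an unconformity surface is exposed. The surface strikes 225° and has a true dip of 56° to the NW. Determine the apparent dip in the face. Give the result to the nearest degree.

14°

The strike is 225° and the section trends 235°; the acute angle between them is β = 10°.
tan α = tan 56° × sin 10° = 1.4826 × 0.1736 = 0.2574
apparent dip = arctan 0.2574 = 14.44°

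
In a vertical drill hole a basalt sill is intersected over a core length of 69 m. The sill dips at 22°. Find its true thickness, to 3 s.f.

64.0 m

True thickness t = h · cos(dip) = 69 × cos 22°
t = 69 × 0.9272 = 63.976 m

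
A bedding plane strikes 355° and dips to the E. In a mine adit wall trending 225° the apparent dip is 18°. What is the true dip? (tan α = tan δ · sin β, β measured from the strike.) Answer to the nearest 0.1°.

β = acute angle between strike 355° and section 225° = 50°.
tan δ = tan α / sin β = tan 18° / sin 50° = 0.3249 / 0.7660 = 0.4242
true dip = arctan 0.4242 = 22.98°

23.0°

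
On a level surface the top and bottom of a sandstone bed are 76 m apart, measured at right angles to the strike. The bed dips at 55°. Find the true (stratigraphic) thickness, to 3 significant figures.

62.3 m

True thickness t = w · sin(dip) = 76 × sin 55°
t = 76 × 0.8192 = 62.256 m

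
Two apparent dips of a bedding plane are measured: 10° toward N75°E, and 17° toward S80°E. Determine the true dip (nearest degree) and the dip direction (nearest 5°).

Each apparent-dip line lies in the plane. As unit vectors (x east, y north, z up), v₁ plunges 10°→N75°E and v₂ plunges 17°→S80°E.
n = v₁ × v₂ = (0.103, -0.115, 0.398) (taken with n_z > 0).
True dip = arccos(n_z / |n|) = arccos(0.9324) = 21.2°.
The horizontal component of n points toward azimuth atan2(n_x, n_y) = 138°, the dip direction.

true dip 21°, dip direction 140°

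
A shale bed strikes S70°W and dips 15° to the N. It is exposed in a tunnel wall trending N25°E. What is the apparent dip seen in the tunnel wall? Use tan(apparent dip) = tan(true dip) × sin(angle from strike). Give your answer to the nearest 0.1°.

10.7°

The section lies 45° from the strike.
tan(apparent dip) = tan 15° · sin 45° = 0.1895
α = arctan(0.1895) = 10.73°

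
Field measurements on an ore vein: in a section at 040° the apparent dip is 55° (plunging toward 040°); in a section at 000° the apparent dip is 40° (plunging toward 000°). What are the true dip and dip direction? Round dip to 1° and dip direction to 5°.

Represent each trace as a vector plunging at its apparent dip toward its trend (east-north-up frame): v₁ = (0.369, 0.439, -0.819), v₂ = (0.000, 0.766, -0.643).
n = v₁ × v₂ = (0.345, 0.237, 0.282) (taken with n_z > 0).
True dip = arccos(n_z / |n|) = arccos(0.5593) = 56.0°.
Dip direction = atan2(0.345, 0.237) = 56° (azimuth of n's horizontal projection).

true dip 56°, dip direction 055°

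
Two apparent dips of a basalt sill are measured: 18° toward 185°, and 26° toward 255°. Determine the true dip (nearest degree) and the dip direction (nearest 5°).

Represent each trace as a vector plunging at its apparent dip toward its trend (east-north-up frame): v₁ = (-0.083, -0.947, -0.309), v₂ = (-0.868, -0.233, -0.438).
Cross product v₁ × v₂ gives the pole to the plane: n ∝ (-0.343, -0.232, 0.803).
True dip = arccos(n_z / |n|) = arccos(0.8887) = 27.3°.
Dip direction = atan2(-0.343, -0.232) = 236° (azimuth of n's horizontal projection).

true dip 27°, dip direction 235°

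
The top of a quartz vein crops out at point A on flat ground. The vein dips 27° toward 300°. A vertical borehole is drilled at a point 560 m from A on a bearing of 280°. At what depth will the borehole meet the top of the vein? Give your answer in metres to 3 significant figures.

The hole lies 20° from the dip direction, so the down-dip offset is 560 × cos 20° = 526.23 m.
Depth = down-dip offset × tan(dip) = 526.23 × tan 27° = 526.23 × 0.5095
Depth = 268.13 m

268 m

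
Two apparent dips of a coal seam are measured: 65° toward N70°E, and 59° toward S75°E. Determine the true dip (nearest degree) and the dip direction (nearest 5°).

The two traces are lines in the plane: v₁ = (sin 70°·cos 65°, cos 70°·cos 65°, −sin 65°), v₂ = (sin 105°·cos 59°, cos 105°·cos 59°, −sin 59°).
Cross product v₁ × v₂ gives the pole to the plane: n ∝ (0.245, 0.110, 0.125).
Dip δ = arctan(|n_h|/n_z) = arctan(0.268/0.125) = 65.1°.
The horizontal component of n points toward azimuth atan2(n_x, n_y) = 66°, the dip direction.

true dip 65°, dip direction 065°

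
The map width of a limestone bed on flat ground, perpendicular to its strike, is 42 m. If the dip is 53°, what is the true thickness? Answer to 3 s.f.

33.5 m

True thickness t = w · sin(dip) = 42 × sin 53°
t = 42 × 0.7986 = 33.543 m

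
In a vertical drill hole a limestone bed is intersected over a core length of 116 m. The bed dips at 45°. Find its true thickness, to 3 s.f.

82.0 m

True thickness t = h · cos(dip) = 116 × cos 45°
t = 116 × 0.7071 = 82.024 m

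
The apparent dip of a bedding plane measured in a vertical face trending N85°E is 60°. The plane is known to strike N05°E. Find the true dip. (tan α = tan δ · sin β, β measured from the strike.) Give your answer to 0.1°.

The section is 80° from the strike.
tan δ = tan α / sin β = tan 60° / sin 80° = 1.7321 / 0.9848 = 1.7588
δ = arctan(1.7588) = 60.38°

60.4°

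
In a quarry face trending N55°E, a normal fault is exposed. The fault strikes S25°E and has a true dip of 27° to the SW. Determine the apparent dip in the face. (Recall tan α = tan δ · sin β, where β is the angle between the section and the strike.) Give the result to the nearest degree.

Angle between strike (S25°E) and section (N55°E): β = 80°.
tan α = tan 27° × sin 80° = 0.5095 × 0.9848 = 0.5018
α = arctan(0.5018) = 26.65°

27°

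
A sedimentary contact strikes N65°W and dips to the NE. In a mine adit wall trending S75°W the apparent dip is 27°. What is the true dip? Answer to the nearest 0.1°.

β = acute angle between strike N65°W and section S75°W = 40°.
tan δ = tan α / sin β = tan 27° / sin 40° = 0.5095 / 0.6428 = 0.7927
true dip = arctan 0.7927 = 38.40°

38.4°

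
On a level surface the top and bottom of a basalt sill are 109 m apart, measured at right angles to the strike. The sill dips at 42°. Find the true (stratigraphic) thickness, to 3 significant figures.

72.9 m

True thickness t = w · sin(dip) = 109 × sin 42°
t = 109 × 0.6691 = 72.935 m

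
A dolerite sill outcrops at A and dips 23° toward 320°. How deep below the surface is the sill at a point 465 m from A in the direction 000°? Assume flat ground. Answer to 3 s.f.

151 m

The hole lies 40° from the dip direction, so the down-dip offset is 465 × cos 40° = 356.21 m.
Depth = down-dip offset × tan(dip) = 356.21 × tan 23° = 356.21 × 0.4245
Depth = 151.20 m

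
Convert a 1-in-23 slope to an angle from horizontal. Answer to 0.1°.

tan θ = 1/23 = 0.0435
θ = arctan(0.0435) = 2.49°

2.5°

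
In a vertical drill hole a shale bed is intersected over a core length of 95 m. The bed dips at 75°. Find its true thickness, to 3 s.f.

True thickness t = h · cos(dip) = 95 × cos 75°
t = 95 × 0.2588 = 24.588 m

24.6 m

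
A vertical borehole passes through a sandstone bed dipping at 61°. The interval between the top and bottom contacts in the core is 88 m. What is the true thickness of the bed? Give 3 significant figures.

True thickness t = h · cos(dip) = 88 × cos 61°
t = 88 × 0.4848 = 42.663 m

42.7 m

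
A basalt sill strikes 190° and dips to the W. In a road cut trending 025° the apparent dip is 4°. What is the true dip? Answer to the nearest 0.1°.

15.1°

β = acute angle between strike 190° and section 025° = 15°.
tan δ = tan α / sin β = tan 4° / sin 15° = 0.0699 / 0.2588 = 0.2702
δ = arctan(0.2702) = 15.12°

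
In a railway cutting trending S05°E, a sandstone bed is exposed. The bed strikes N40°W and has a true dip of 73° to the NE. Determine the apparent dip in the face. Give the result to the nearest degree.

62°

The section lies 35° from the strike.
tan α = tan 73° × sin 35° = 3.2709 × 0.5736 = 1.8761
apparent dip = arctan 1.8761 = 61.94°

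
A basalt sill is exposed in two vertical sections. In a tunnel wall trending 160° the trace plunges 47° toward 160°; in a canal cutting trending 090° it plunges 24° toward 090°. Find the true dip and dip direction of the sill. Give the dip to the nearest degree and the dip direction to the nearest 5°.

Represent each trace as a vector plunging at its apparent dip toward its trend (east-north-up frame): v₁ = (0.233, -0.641, -0.731), v₂ = (0.914, 0.000, -0.407).
The plane normal is n = v₁ × v₂ ∝ (0.261, -0.573, 0.585).
True dip = arccos(n_z / |n|) = arccos(0.6809) = 47.1°.
Dip direction = atan2(0.261, -0.573) = 156° (azimuth of n's horizontal projection).

true dip 47°, dip direction 155°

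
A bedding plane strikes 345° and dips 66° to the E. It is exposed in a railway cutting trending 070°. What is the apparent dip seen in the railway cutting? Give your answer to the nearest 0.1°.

Angle between strike (345°) and section (070°): β = 85°.
tan α = tan 66° × sin 85° = 2.2460 × 0.9962 = 2.2375
α = arctan(2.2375) = 65.92°

65.9°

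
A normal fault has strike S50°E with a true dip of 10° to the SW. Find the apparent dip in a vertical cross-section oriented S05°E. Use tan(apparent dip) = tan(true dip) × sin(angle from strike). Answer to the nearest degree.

The section lies 45° from the strike.
tan α = tan 10° × sin 45° = 0.1763 × 0.7071 = 0.1247
α = arctan(0.1247) = 7.11°

7°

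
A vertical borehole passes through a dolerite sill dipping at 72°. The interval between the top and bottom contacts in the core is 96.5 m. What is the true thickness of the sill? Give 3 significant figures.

29.8 m

True thickness t = h · cos(dip) = 96.5 × cos 72°
t = 96.5 × 0.3090 = 29.820 m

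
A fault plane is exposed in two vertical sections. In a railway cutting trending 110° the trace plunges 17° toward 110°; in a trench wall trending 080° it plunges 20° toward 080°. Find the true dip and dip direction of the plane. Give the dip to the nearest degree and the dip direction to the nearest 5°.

true dip 20°, dip direction 075°

The two traces are lines in the plane: v₁ = (sin 110°·cos 17°, cos 110°·cos 17°, −sin 17°), v₂ = (sin 80°·cos 20°, cos 80°·cos 20°, −sin 20°).
Cross product v₁ × v₂ gives the pole to the plane: n ∝ (0.160, 0.037, 0.449).
True dip = arccos(n_z / |n|) = arccos(0.9395) = 20.0°.
Dip direction = atan2(0.160, 0.037) = 77° (azimuth of n's horizontal projection).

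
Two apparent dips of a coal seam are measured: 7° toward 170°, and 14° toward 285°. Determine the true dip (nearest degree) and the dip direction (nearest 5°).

true dip 20°, dip direction 240°

Each apparent-dip line lies in the plane. As unit vectors (x east, y north, z up), v₁ plunges 7°→170° and v₂ plunges 14°→285°.
Cross product v₁ × v₂ gives the pole to the plane: n ∝ (-0.267, -0.156, 0.873).
True dip = arccos(n_z / |n|) = arccos(0.9426) = 19.5°.
The horizontal component of n points toward azimuth atan2(n_x, n_y) = 240°, the dip direction.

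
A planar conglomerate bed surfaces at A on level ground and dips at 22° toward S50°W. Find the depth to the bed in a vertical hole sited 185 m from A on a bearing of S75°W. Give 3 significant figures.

The hole lies 25° from the dip direction, so the down-dip offset is 185 × cos 25° = 167.67 m.
Depth = down-dip offset × tan(dip) = 167.67 × tan 22° = 167.67 × 0.4040
Depth = 67.74 m

67.7 m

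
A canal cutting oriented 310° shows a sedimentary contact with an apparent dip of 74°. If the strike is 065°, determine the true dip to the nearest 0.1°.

75.4°

β = acute angle between strike 065° and section 310° = 65°.
tan δ = tan α / sin β = tan 74° / sin 65° = 3.4874 / 0.9063 = 3.8479
true dip = arctan 3.8479 = 75.43°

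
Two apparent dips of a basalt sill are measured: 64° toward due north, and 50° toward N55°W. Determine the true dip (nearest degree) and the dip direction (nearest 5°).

The two traces are lines in the plane: v₁ = (sin 0°·cos 64°, cos 0°·cos 64°, −sin 64°), v₂ = (sin 305°·cos 50°, cos 305°·cos 50°, −sin 50°).
The plane normal is n = v₁ × v₂ ∝ (-0.004, 0.473, 0.231).
True dip = arccos(n_z / |n|) = arccos(0.4384) = 64.0°.
Dip direction = atan2(-0.004, 0.473) = 359° (azimuth of n's horizontal projection).

true dip 64°, dip direction 000°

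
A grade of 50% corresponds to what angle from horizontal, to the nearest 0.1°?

tan θ = 50/100 = 0.5000
θ = arctan(0.5000) = 26.57°

26.6°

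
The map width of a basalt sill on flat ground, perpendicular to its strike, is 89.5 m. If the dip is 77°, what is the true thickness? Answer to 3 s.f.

87.2 m

True thickness t = w · sin(dip) = 89.5 × sin 77°
t = 89.5 × 0.9744 = 87.206 m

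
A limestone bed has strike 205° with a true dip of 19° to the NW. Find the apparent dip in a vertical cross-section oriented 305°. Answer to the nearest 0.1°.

Angle between strike (205°) and section (305°): β = 80°.
tan α = tan 19° × sin 80° = 0.3443 × 0.9848 = 0.3391
apparent dip = arctan 0.3391 = 18.73°

18.7°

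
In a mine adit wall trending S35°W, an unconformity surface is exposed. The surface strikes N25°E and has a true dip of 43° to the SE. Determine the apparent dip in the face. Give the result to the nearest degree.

9°

Angle between strike (N25°E) and section (S35°W): β = 10°.
tan α = tan 43° × sin 10° = 0.9325 × 0.1736 = 0.1619
α = arctan(0.1619) = 9.20°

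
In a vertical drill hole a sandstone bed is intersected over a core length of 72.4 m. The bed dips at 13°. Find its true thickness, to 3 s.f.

True thickness t = h · cos(dip) = 72.4 × cos 13°
t = 72.4 × 0.9744 = 70.544 m

70.5 m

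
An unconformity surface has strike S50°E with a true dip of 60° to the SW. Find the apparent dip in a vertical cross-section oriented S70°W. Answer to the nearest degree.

56°

The section lies 60° from the strike.
tan(apparent dip) = tan 60° · sin 60° = 1.5000
α = arctan(1.5000) = 56.31°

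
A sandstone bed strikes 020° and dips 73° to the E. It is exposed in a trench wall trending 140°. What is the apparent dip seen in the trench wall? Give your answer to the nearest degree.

The section lies 60° from the strike.
tan(apparent dip) = tan 73° · sin 60° = 2.8326
apparent dip = arctan 2.8326 = 70.56°

71°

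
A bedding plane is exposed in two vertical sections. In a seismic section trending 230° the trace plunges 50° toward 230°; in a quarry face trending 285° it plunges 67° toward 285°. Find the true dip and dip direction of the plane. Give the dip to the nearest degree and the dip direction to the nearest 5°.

The two traces are lines in the plane: v₁ = (sin 230°·cos 50°, cos 230°·cos 50°, −sin 50°), v₂ = (sin 285°·cos 67°, cos 285°·cos 67°, −sin 67°).
Cross product v₁ × v₂ gives the pole to the plane: n ∝ (-0.458, 0.164, 0.206).
Dip δ = arctan(|n_h|/n_z) = arctan(0.486/0.206) = 67.1°.
The horizontal component of n points toward azimuth atan2(n_x, n_y) = 290°, the dip direction.

true dip 67°, dip direction 290°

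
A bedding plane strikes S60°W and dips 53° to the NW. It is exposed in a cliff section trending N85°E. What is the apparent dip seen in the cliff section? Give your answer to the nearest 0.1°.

29.3°

The section lies 25° from the strike.
tan α = tan 53° × sin 25° = 1.3270 × 0.4226 = 0.5608
apparent dip = arctan 0.5608 = 29.29°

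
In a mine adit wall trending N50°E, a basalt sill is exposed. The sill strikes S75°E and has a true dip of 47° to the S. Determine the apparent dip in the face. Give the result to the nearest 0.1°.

The strike is S75°E and the section trends N50°E; the acute angle between them is β = 55°.
tan α = tan 47° × sin 55° = 1.0724 × 0.8192 = 0.8784
apparent dip = arctan 0.8784 = 41.30°

41.3°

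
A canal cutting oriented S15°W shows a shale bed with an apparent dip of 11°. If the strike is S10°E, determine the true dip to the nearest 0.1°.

The section is 25° from the strike.
tan(true dip) = tan 11° / sin 25° = 0.4599
true dip = arctan 0.4599 = 24.70°

24.7°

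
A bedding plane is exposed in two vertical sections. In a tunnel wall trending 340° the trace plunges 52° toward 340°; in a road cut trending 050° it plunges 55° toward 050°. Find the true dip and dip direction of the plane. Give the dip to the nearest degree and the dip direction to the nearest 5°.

true dip 59°, dip direction 020°

Each apparent-dip line lies in the plane. As unit vectors (x east, y north, z up), v₁ plunges 52°→340° and v₂ plunges 55°→050°.
n = v₁ × v₂ = (0.183, 0.519, 0.332) (taken with n_z > 0).
True dip = arccos(n_z / |n|) = arccos(0.5165) = 58.9°.
Dip direction = atan2(0.183, 0.519) = 19° (azimuth of n's horizontal projection).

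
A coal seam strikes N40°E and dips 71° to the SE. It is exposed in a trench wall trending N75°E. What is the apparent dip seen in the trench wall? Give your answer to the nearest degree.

The strike is N40°E and the section trends N75°E; the acute angle between them is β = 35°.
tan α = tan 71° × sin 35° = 2.9042 × 0.5736 = 1.6658
α = arctan(1.6658) = 59.02°

59°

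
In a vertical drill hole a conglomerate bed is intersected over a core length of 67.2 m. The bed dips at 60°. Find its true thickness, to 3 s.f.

True thickness t = h · cos(dip) = 67.2 × cos 60°
t = 67.2 × 0.5000 = 33.600 m

33.6 m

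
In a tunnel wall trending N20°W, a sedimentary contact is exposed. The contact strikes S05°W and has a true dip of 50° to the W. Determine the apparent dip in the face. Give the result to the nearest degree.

Angle between strike (S05°W) and section (N20°W): β = 25°.
tan(apparent dip) = tan 50° · sin 25° = 0.5037
α = arctan(0.5037) = 26.73°

27°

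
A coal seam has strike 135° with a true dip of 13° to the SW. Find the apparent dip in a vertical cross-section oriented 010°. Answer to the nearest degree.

The strike is 135° and the section trends 010°; the acute angle between them is β = 55°.
tan α = tan 13° × sin 55° = 0.2309 × 0.8192 = 0.1891
apparent dip = arctan 0.1891 = 10.71°

11°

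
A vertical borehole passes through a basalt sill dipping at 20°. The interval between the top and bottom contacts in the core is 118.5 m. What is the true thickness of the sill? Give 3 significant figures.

True thickness t = h · cos(dip) = 118.5 × cos 20°
t = 118.5 × 0.9397 = 111.354 m

111 m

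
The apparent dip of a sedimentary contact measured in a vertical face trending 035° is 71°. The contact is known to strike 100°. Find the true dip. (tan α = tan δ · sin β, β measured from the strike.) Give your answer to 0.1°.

The section is 65° from the strike.
tan δ = tan α / sin β = tan 71° / sin 65° = 2.9042 / 0.9063 = 3.2044
true dip = arctan 3.2044 = 72.67°

72.7°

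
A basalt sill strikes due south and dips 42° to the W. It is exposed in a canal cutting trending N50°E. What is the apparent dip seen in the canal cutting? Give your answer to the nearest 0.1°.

34.6°

The section lies 50° from the strike.
tan α = tan 42° × sin 50° = 0.9004 × 0.7660 = 0.6897
α = arctan(0.6897) = 34.60°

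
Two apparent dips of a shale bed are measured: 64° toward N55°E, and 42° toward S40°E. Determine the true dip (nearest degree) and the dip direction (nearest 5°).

Represent each trace as a vector plunging at its apparent dip toward its trend (east-north-up frame): v₁ = (0.359, 0.251, -0.899), v₂ = (0.478, -0.569, -0.669).
n = v₁ × v₂ = (0.680, 0.189, 0.325) (taken with n_z > 0).
True dip = arccos(n_z / |n|) = arccos(0.4178) = 65.3°.
The horizontal component of n points toward azimuth atan2(n_x, n_y) = 74°, the dip direction.

true dip 65°, dip direction 075°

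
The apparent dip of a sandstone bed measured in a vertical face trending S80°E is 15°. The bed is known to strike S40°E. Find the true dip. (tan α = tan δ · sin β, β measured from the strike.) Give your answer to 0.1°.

22.6°

The section is 40° from the strike.
tan(true dip) = tan 15° / sin 40° = 0.4169
δ = arctan(0.4169) = 22.63°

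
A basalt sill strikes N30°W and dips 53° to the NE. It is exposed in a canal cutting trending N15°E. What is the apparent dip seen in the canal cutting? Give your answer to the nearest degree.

43°

Angle between strike (N30°W) and section (N15°E): β = 45°.
tan α = tan 53° × sin 45° = 1.3270 × 0.7071 = 0.9384
α = arctan(0.9384) = 43.18°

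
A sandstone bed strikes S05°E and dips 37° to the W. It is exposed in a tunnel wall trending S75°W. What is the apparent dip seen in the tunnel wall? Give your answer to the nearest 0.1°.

36.6°

The section lies 80° from the strike.
tan α = tan 37° × sin 80° = 0.7536 × 0.9848 = 0.7421
apparent dip = arctan 0.7421 = 36.58°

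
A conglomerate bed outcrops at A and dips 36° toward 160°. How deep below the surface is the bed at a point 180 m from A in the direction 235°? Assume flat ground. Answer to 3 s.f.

33.8 m

The hole lies 75° from the dip direction, so the down-dip offset is 180 × cos 75° = 46.59 m.
Depth = down-dip offset × tan(dip) = 46.59 × tan 36° = 46.59 × 0.7265
Depth = 33.85 m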